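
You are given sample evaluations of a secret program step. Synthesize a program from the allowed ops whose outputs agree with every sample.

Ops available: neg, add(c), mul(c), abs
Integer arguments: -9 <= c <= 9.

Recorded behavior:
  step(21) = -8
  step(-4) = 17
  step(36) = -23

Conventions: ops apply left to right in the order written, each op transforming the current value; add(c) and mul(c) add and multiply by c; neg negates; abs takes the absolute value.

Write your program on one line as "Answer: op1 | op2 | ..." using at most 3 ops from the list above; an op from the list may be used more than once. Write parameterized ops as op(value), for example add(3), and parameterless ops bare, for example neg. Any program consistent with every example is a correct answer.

add(-4) | add(-9) | neg

Check, running the answer program on each example:
  21 -> 17 -> 8 -> -8
  -4 -> -8 -> -17 -> 17
  36 -> 32 -> 23 -> -23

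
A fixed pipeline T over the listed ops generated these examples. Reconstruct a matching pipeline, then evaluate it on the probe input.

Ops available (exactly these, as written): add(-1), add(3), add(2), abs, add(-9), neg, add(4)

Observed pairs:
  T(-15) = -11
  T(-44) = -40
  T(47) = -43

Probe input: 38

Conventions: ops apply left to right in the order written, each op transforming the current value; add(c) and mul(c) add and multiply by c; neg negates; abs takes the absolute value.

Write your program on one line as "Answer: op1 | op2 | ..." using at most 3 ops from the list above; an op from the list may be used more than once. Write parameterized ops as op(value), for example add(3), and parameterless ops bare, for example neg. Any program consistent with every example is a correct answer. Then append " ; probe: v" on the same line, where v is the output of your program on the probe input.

abs | neg | add(4) ; probe: -34

Check, running the answer program on each example:
  -15 -> 15 -> -15 -> -11
  -44 -> 44 -> -44 -> -40
  47 -> 47 -> -47 -> -43
  probe: 38 -> 38 -> -38 -> -34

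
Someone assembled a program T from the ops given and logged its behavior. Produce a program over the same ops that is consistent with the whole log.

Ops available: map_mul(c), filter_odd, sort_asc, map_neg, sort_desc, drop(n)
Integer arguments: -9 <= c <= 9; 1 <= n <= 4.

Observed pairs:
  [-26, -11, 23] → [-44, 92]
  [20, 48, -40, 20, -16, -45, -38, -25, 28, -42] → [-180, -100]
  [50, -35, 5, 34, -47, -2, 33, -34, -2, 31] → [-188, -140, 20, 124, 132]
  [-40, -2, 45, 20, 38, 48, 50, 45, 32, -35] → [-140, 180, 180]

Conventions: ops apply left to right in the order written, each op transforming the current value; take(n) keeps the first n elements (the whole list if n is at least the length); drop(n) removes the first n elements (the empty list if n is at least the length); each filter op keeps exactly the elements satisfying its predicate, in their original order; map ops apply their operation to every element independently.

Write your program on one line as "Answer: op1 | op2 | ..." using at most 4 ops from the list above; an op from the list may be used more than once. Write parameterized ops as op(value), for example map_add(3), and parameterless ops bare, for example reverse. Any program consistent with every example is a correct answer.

filter_odd | map_mul(-4) | sort_desc | map_neg

Check, running the answer program on each example:
  [-26, -11, 23] -> [-11, 23] -> [44, -92] -> [44, -92] -> [-44, 92]
  [20, 48, -40, 20, -16, -45, -38, -25, 28, -42] -> [-45, -25] -> [180, 100] -> [180, 100] -> [-180, -100]
  [50, -35, 5, 34, -47, -2, 33, -34, -2, 31] -> [-35, 5, -47, 33, 31] -> [140, -20, 188, -132, -124] -> [188, 140, -20, -124, -132] -> [-188, -140, 20, 124, 132]
  [-40, -2, 45, 20, 38, 48, 50, 45, 32, -35] -> [45, 45, -35] -> [-180, -180, 140] -> [140, -180, -180] -> [-140, 180, 180]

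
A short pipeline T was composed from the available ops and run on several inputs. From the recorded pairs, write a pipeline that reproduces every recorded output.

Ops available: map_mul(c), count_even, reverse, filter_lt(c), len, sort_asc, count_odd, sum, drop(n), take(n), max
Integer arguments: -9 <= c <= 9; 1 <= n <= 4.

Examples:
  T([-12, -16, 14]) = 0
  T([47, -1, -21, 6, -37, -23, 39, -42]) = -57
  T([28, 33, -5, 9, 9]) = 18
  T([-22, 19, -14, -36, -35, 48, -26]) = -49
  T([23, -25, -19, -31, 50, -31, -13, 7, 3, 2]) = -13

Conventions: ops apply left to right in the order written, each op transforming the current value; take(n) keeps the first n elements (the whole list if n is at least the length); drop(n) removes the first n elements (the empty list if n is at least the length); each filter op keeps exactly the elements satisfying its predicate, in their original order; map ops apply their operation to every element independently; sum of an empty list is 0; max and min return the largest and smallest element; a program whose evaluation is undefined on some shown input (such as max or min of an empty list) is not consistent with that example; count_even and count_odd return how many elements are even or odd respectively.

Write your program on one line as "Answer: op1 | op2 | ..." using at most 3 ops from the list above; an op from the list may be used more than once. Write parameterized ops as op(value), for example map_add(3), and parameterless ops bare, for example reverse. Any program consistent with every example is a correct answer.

drop(3) | sum

Check, running the answer program on each example:
  [-12, -16, 14] -> [] -> 0
  [47, -1, -21, 6, -37, -23, 39, -42] -> [6, -37, -23, 39, -42] -> -57
  [28, 33, -5, 9, 9] -> [9, 9] -> 18
  [-22, 19, -14, -36, -35, 48, -26] -> [-36, -35, 48, -26] -> -49
  [23, -25, -19, -31, 50, -31, -13, 7, 3, 2] -> [-31, 50, -31, -13, 7, 3, 2] -> -13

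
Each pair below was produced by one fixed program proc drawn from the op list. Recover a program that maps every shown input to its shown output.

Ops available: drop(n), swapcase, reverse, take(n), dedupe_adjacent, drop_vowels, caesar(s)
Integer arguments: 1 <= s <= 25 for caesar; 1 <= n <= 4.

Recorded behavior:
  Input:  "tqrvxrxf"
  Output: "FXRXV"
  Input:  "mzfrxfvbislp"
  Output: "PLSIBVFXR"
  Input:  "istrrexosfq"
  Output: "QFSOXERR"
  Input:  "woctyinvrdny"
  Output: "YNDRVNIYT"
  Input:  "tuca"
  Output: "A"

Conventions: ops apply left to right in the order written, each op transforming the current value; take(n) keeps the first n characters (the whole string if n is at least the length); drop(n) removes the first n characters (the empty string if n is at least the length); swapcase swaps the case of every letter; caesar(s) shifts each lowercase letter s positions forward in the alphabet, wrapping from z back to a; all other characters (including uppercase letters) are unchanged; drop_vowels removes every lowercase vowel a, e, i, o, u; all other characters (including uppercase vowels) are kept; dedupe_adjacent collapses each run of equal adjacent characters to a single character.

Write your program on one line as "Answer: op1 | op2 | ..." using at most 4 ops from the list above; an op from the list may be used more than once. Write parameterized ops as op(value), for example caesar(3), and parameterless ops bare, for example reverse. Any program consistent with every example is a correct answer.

swapcase | drop(3) | reverse

Check, running the answer program on each example:
  "tqrvxrxf" -> "TQRVXRXF" -> "VXRXF" -> "FXRXV"
  "mzfrxfvbislp" -> "MZFRXFVBISLP" -> "RXFVBISLP" -> "PLSIBVFXR"
  "istrrexosfq" -> "ISTRREXOSFQ" -> "RREXOSFQ" -> "QFSOXERR"
  "woctyinvrdny" -> "WOCTYINVRDNY" -> "TYINVRDNY" -> "YNDRVNIYT"
  "tuca" -> "TUCA" -> "A" -> "A"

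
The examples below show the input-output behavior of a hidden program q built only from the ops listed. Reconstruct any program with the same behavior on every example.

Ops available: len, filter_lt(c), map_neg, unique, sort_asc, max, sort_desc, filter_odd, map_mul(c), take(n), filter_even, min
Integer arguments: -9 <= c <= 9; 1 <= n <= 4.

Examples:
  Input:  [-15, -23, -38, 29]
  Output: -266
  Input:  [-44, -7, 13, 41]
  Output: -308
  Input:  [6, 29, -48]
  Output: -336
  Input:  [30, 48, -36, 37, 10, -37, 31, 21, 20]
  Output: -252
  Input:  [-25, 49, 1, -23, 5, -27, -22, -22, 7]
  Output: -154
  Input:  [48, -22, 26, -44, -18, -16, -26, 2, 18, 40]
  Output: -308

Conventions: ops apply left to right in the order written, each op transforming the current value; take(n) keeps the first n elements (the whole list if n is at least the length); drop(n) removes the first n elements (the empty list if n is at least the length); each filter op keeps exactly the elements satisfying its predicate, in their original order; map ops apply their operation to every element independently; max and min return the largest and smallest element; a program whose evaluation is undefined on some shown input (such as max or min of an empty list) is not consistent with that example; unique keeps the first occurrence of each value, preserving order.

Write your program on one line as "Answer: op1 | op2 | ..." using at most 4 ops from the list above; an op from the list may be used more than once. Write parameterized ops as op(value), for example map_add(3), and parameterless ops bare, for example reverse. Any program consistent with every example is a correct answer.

sort_desc | filter_even | map_mul(7) | min

Check, running the answer program on each example:
  [-15, -23, -38, 29] -> [29, -15, -23, -38] -> [-38] -> [-266] -> -266
  [-44, -7, 13, 41] -> [41, 13, -7, -44] -> [-44] -> [-308] -> -308
  [6, 29, -48] -> [29, 6, -48] -> [6, -48] -> [42, -336] -> -336
  [30, 48, -36, 37, 10, -37, 31, 21, 20] -> [48, 37, 31, 30, 21, 20, 10, -36, -37] -> [48, 30, 20, 10, -36] -> [336, 210, 140, 70, -252] -> -252
  [-25, 49, 1, -23, 5, -27, -22, -22, 7] -> [49, 7, 5, 1, -22, -22, -23, -25, -27] -> [-22, -22] -> [-154, -154] -> -154
  [48, -22, 26, -44, -18, -16, -26, 2, 18, 40] -> [48, 40, 26, 18, 2, -16, -18, -22, -26, -44] -> [48, 40, 26, 18, 2, -16, -18, -22, -26, -44] -> [336, 280, 182, 126, 14, -112, -126, -154, -182, -308] -> -308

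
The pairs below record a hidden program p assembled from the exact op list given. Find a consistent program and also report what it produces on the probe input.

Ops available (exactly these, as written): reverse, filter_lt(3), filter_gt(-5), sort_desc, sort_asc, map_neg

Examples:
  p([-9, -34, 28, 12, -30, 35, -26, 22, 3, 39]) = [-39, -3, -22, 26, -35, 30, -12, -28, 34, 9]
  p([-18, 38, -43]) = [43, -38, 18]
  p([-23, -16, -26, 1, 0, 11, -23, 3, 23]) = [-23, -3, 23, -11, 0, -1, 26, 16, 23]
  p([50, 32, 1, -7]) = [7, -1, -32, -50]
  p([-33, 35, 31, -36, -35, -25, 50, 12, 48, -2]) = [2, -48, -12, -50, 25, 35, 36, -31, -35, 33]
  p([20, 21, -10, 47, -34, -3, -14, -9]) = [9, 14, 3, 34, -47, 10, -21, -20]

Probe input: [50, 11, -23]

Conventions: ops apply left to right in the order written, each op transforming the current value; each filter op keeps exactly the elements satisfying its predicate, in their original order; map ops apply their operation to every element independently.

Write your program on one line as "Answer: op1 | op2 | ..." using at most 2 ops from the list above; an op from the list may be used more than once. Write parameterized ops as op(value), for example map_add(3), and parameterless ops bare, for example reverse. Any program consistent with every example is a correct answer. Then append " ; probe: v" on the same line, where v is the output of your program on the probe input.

reverse | map_neg ; probe: [23, -11, -50]

Check, running the answer program on each example:
  [-9, -34, 28, 12, -30, 35, -26, 22, 3, 39] -> [39, 3, 22, -26, 35, -30, 12, 28, -34, -9] -> [-39, -3, -22, 26, -35, 30, -12, -28, 34, 9]
  [-18, 38, -43] -> [-43, 38, -18] -> [43, -38, 18]
  [-23, -16, -26, 1, 0, 11, -23, 3, 23] -> [23, 3, -23, 11, 0, 1, -26, -16, -23] -> [-23, -3, 23, -11, 0, -1, 26, 16, 23]
  [50, 32, 1, -7] -> [-7, 1, 32, 50] -> [7, -1, -32, -50]
  [-33, 35, 31, -36, -35, -25, 50, 12, 48, -2] -> [-2, 48, 12, 50, -25, -35, -36, 31, 35, -33] -> [2, -48, -12, -50, 25, 35, 36, -31, -35, 33]
  [20, 21, -10, 47, -34, -3, -14, -9] -> [-9, -14, -3, -34, 47, -10, 21, 20] -> [9, 14, 3, 34, -47, 10, -21, -20]
  probe: [50, 11, -23] -> [-23, 11, 50] -> [23, -11, -50]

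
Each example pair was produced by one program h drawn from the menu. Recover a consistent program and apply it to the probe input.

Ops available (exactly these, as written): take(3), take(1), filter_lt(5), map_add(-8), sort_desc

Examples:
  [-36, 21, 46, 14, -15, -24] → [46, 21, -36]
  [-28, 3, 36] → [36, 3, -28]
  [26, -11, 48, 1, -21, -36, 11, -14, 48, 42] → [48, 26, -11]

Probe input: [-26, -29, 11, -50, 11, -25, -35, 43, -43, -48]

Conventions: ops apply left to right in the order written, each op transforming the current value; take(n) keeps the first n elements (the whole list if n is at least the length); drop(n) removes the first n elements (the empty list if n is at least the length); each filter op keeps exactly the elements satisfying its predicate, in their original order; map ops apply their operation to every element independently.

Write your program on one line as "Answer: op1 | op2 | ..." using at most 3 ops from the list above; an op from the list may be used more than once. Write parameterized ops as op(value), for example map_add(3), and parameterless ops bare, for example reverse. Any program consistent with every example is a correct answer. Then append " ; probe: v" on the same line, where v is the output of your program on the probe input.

take(3) | sort_desc ; probe: [11, -26, -29]

Check, running the answer program on each example:
  [-36, 21, 46, 14, -15, -24] -> [-36, 21, 46] -> [46, 21, -36]
  [-28, 3, 36] -> [-28, 3, 36] -> [36, 3, -28]
  [26, -11, 48, 1, -21, -36, 11, -14, 48, 42] -> [26, -11, 48] -> [48, 26, -11]
  probe: [-26, -29, 11, -50, 11, -25, -35, 43, -43, -48] -> [-26, -29, 11] -> [11, -26, -29]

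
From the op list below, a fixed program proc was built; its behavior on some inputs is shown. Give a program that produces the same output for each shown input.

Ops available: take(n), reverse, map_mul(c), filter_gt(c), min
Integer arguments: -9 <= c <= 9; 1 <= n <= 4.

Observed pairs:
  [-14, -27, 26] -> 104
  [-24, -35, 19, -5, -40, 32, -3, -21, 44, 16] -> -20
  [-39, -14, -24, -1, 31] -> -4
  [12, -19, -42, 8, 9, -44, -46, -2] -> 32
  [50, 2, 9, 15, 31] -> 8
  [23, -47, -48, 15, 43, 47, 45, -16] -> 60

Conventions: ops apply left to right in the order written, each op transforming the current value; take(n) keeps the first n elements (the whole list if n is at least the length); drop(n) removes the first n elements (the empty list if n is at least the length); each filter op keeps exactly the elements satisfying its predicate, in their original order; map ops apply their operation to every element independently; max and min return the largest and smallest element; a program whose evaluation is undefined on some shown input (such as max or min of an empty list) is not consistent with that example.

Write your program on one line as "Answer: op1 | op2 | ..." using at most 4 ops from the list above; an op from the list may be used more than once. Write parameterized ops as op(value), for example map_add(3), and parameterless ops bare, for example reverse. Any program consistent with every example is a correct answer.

take(4) | filter_gt(-8) | map_mul(4) | min

Check, running the answer program on each example:
  [-14, -27, 26] -> [-14, -27, 26] -> [26] -> [104] -> 104
  [-24, -35, 19, -5, -40, 32, -3, -21, 44, 16] -> [-24, -35, 19, -5] -> [19, -5] -> [76, -20] -> -20
  [-39, -14, -24, -1, 31] -> [-39, -14, -24, -1] -> [-1] -> [-4] -> -4
  [12, -19, -42, 8, 9, -44, -46, -2] -> [12, -19, -42, 8] -> [12, 8] -> [48, 32] -> 32
  [50, 2, 9, 15, 31] -> [50, 2, 9, 15] -> [50, 2, 9, 15] -> [200, 8, 36, 60] -> 8
  [23, -47, -48, 15, 43, 47, 45, -16] -> [23, -47, -48, 15] -> [23, 15] -> [92, 60] -> 60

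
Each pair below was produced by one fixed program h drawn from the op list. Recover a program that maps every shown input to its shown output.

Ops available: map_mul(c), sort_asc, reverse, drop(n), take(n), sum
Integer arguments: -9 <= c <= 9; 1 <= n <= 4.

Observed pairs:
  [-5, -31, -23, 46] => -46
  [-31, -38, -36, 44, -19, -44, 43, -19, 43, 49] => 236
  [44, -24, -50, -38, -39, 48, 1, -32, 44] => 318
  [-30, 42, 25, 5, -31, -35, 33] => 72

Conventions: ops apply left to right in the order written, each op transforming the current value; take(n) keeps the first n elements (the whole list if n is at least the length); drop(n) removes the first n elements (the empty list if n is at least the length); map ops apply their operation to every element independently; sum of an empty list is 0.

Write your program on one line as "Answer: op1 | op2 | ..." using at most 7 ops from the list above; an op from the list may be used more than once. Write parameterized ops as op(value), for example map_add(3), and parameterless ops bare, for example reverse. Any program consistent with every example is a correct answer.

drop(2) | sort_asc | map_mul(-2) | take(4) | sort_asc | sum

Check, running the answer program on each example:
  [-5, -31, -23, 46] -> [-23, 46] -> [-23, 46] -> [46, -92] -> [46, -92] -> [-92, 46] -> -46
  [-31, -38, -36, 44, -19, -44, 43, -19, 43, 49] -> [-36, 44, -19, -44, 43, -19, 43, 49] -> [-44, -36, -19, -19, 43, 43, 44, 49] -> [88, 72, 38, 38, -86, -86, -88, -98] -> [88, 72, 38, 38] -> [38, 38, 72, 88] -> 236
  [44, -24, -50, -38, -39, 48, 1, -32, 44] -> [-50, -38, -39, 48, 1, -32, 44] -> [-50, -39, -38, -32, 1, 44, 48] -> [100, 78, 76, 64, -2, -88, -96] -> [100, 78, 76, 64] -> [64, 76, 78, 100] -> 318
  [-30, 42, 25, 5, -31, -35, 33] -> [25, 5, -31, -35, 33] -> [-35, -31, 5, 25, 33] -> [70, 62, -10, -50, -66] -> [70, 62, -10, -50] -> [-50, -10, 62, 70] -> 72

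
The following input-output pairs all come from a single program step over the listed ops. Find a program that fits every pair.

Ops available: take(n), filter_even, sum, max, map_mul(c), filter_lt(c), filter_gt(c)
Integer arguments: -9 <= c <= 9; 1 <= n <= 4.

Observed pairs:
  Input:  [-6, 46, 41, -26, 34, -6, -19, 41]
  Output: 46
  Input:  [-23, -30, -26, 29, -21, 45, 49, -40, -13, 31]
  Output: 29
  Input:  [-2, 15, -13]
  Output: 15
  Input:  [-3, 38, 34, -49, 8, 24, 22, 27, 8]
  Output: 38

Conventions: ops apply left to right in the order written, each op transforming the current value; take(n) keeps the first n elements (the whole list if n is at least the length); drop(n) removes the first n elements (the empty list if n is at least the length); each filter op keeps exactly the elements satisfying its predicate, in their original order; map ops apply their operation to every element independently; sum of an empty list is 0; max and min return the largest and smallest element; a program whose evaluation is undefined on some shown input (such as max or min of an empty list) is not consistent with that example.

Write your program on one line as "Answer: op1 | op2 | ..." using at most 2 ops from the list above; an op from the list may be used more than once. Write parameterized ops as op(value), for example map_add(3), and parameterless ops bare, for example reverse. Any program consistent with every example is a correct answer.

take(4) | max

Check, running the answer program on each example:
  [-6, 46, 41, -26, 34, -6, -19, 41] -> [-6, 46, 41, -26] -> 46
  [-23, -30, -26, 29, -21, 45, 49, -40, -13, 31] -> [-23, -30, -26, 29] -> 29
  [-2, 15, -13] -> [-2, 15, -13] -> 15
  [-3, 38, 34, -49, 8, 24, 22, 27, 8] -> [-3, 38, 34, -49] -> 38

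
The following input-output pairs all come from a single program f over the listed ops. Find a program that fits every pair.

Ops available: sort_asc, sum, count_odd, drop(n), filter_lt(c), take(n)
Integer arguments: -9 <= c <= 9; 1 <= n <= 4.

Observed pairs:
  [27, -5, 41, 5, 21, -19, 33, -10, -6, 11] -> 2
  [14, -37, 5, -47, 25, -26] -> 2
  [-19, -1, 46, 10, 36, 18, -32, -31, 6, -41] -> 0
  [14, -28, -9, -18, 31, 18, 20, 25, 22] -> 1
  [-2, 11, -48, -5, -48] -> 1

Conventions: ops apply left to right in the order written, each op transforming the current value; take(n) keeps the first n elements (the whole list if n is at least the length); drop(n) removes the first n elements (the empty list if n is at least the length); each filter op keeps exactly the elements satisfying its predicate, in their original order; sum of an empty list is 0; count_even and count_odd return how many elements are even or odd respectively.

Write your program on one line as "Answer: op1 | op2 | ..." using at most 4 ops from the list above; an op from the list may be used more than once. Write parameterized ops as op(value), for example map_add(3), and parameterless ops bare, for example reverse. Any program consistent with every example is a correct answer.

drop(1) | drop(1) | take(2) | count_odd

Check, running the answer program on each example:
  [27, -5, 41, 5, 21, -19, 33, -10, -6, 11] -> [-5, 41, 5, 21, -19, 33, -10, -6, 11] -> [41, 5, 21, -19, 33, -10, -6, 11] -> [41, 5] -> 2
  [14, -37, 5, -47, 25, -26] -> [-37, 5, -47, 25, -26] -> [5, -47, 25, -26] -> [5, -47] -> 2
  [-19, -1, 46, 10, 36, 18, -32, -31, 6, -41] -> [-1, 46, 10, 36, 18, -32, -31, 6, -41] -> [46, 10, 36, 18, -32, -31, 6, -41] -> [46, 10] -> 0
  [14, -28, -9, -18, 31, 18, 20, 25, 22] -> [-28, -9, -18, 31, 18, 20, 25, 22] -> [-9, -18, 31, 18, 20, 25, 22] -> [-9, -18] -> 1
  [-2, 11, -48, -5, -48] -> [11, -48, -5, -48] -> [-48, -5, -48] -> [-48, -5] -> 1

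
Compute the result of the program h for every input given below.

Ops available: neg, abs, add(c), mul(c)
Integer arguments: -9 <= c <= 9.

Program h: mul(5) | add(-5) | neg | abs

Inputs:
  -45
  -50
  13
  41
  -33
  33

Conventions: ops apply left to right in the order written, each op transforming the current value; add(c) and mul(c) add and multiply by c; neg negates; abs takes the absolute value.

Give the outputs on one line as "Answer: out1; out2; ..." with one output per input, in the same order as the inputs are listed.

230; 255; 60; 200; 170; 160

Execution, op by op:
  -45 -> -225 -> -230 -> 230 -> 230
  -50 -> -250 -> -255 -> 255 -> 255
  13 -> 65 -> 60 -> -60 -> 60
  41 -> 205 -> 200 -> -200 -> 200
  -33 -> -165 -> -170 -> 170 -> 170
  33 -> 165 -> 160 -> -160 -> 160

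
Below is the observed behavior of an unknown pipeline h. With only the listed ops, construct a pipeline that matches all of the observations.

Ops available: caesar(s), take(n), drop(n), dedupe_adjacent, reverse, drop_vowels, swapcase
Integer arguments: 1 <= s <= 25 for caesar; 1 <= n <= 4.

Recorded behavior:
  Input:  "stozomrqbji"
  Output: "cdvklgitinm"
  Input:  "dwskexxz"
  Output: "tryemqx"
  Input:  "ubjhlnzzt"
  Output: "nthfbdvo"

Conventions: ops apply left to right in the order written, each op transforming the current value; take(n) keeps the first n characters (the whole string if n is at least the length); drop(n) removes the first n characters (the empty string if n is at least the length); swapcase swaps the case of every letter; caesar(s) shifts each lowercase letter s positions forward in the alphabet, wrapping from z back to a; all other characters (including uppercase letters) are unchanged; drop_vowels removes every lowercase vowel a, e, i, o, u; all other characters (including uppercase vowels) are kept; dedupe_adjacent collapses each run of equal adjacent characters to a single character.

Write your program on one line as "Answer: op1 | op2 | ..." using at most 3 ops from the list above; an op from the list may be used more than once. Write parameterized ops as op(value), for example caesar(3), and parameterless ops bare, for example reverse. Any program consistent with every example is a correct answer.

caesar(20) | dedupe_adjacent | reverse

Check, running the answer program on each example:
  "stozomrqbji" -> "mnitiglkvdc" -> "mnitiglkvdc" -> "cdvklgitinm"
  "dwskexxz" -> "xqmeyrrt" -> "xqmeyrt" -> "tryemqx"
  "ubjhlnzzt" -> "ovdbfhttn" -> "ovdbfhtn" -> "nthfbdvo"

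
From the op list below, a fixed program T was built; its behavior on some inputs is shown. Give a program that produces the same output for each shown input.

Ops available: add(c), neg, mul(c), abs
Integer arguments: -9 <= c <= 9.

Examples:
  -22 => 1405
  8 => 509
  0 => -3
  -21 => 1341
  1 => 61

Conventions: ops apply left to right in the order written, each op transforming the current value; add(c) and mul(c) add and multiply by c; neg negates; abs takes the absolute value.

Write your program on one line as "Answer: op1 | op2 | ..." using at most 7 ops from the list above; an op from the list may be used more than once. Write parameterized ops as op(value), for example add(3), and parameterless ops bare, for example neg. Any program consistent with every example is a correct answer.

mul(-8) | abs | mul(8) | neg | add(3) | neg

Check, running the answer program on each example:
  -22 -> 176 -> 176 -> 1408 -> -1408 -> -1405 -> 1405
  8 -> -64 -> 64 -> 512 -> -512 -> -509 -> 509
  0 -> 0 -> 0 -> 0 -> 0 -> 3 -> -3
  -21 -> 168 -> 168 -> 1344 -> -1344 -> -1341 -> 1341
  1 -> -8 -> 8 -> 64 -> -64 -> -61 -> 61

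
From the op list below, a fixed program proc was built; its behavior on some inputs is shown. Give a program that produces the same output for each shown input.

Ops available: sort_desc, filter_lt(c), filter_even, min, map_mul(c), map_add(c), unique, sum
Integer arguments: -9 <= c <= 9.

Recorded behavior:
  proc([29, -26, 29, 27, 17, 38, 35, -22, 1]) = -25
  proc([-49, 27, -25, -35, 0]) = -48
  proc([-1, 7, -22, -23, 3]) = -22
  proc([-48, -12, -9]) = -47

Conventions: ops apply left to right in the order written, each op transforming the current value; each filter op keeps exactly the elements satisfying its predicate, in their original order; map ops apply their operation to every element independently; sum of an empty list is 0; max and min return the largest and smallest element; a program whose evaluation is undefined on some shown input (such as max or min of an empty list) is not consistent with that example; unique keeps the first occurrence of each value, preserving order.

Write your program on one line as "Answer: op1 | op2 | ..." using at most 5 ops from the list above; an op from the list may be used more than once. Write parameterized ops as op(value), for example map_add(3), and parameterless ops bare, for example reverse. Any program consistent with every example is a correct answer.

unique | filter_lt(4) | map_add(1) | min

Check, running the answer program on each example:
  [29, -26, 29, 27, 17, 38, 35, -22, 1] -> [29, -26, 27, 17, 38, 35, -22, 1] -> [-26, -22, 1] -> [-25, -21, 2] -> -25
  [-49, 27, -25, -35, 0] -> [-49, 27, -25, -35, 0] -> [-49, -25, -35, 0] -> [-48, -24, -34, 1] -> -48
  [-1, 7, -22, -23, 3] -> [-1, 7, -22, -23, 3] -> [-1, -22, -23, 3] -> [0, -21, -22, 4] -> -22
  [-48, -12, -9] -> [-48, -12, -9] -> [-48, -12, -9] -> [-47, -11, -8] -> -47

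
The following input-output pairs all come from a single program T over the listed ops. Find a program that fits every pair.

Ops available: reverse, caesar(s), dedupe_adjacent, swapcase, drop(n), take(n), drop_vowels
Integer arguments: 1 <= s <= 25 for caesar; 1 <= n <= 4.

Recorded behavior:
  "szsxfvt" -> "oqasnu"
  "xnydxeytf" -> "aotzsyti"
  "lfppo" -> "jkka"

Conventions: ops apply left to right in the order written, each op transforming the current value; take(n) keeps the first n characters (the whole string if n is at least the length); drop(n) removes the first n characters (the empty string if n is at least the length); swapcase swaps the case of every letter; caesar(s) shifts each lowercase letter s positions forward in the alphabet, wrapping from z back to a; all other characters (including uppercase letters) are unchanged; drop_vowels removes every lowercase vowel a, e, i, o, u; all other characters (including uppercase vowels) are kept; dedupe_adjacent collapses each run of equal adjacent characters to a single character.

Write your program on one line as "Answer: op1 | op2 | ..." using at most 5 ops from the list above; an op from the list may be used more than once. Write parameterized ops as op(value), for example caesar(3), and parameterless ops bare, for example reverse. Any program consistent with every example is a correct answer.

drop(1) | caesar(4) | reverse | caesar(17)

Check, running the answer program on each example:
  "szsxfvt" -> "zsxfvt" -> "dwbjzx" -> "xzjbwd" -> "oqasnu"
  "xnydxeytf" -> "nydxeytf" -> "rchbicxj" -> "jxcibhcr" -> "aotzsyti"
  "lfppo" -> "fppo" -> "jtts" -> "sttj" -> "jkka"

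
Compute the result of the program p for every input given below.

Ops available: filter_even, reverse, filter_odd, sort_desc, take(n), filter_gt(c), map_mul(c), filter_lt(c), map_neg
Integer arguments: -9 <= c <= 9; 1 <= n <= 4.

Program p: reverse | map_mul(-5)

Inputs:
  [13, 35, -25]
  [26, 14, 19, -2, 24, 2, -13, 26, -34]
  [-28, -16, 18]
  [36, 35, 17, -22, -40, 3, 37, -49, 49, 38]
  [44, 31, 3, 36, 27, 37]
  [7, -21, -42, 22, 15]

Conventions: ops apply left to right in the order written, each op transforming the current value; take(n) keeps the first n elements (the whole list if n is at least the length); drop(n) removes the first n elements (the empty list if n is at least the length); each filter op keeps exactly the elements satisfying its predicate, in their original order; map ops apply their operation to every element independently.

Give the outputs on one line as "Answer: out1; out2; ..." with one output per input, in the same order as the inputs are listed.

Execution, op by op:
  [13, 35, -25] -> [-25, 35, 13] -> [125, -175, -65]
  [26, 14, 19, -2, 24, 2, -13, 26, -34] -> [-34, 26, -13, 2, 24, -2, 19, 14, 26] -> [170, -130, 65, -10, -120, 10, -95, -70, -130]
  [-28, -16, 18] -> [18, -16, -28] -> [-90, 80, 140]
  [36, 35, 17, -22, -40, 3, 37, -49, 49, 38] -> [38, 49, -49, 37, 3, -40, -22, 17, 35, 36] -> [-190, -245, 245, -185, -15, 200, 110, -85, -175, -180]
  [44, 31, 3, 36, 27, 37] -> [37, 27, 36, 3, 31, 44] -> [-185, -135, -180, -15, -155, -220]
  [7, -21, -42, 22, 15] -> [15, 22, -42, -21, 7] -> [-75, -110, 210, 105, -35]

[125, -175, -65]; [170, -130, 65, -10, -120, 10, -95, -70, -130]; [-90, 80, 140]; [-190, -245, 245, -185, -15, 200, 110, -85, -175, -180]; [-185, -135, -180, -15, -155, -220]; [-75, -110, 210, 105, -35]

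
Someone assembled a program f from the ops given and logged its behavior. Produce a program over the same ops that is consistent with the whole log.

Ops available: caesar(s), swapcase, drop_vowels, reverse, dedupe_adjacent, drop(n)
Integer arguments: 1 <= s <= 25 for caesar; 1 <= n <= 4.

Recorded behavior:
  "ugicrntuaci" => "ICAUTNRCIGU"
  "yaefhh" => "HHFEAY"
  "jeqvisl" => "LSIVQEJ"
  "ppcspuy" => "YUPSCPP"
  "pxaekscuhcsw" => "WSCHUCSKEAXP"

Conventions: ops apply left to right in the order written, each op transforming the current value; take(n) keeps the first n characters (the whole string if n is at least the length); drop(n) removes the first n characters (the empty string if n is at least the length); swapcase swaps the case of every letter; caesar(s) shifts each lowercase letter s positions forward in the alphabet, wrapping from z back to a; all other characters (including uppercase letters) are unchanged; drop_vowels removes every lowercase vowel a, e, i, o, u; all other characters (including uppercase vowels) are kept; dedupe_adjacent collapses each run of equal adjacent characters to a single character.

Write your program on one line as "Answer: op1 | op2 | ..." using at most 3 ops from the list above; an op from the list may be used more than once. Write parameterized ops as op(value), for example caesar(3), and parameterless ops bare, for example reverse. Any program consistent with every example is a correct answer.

swapcase | reverse

Check, running the answer program on each example:
  "ugicrntuaci" -> "UGICRNTUACI" -> "ICAUTNRCIGU"
  "yaefhh" -> "YAEFHH" -> "HHFEAY"
  "jeqvisl" -> "JEQVISL" -> "LSIVQEJ"
  "ppcspuy" -> "PPCSPUY" -> "YUPSCPP"
  "pxaekscuhcsw" -> "PXAEKSCUHCSW" -> "WSCHUCSKEAXP"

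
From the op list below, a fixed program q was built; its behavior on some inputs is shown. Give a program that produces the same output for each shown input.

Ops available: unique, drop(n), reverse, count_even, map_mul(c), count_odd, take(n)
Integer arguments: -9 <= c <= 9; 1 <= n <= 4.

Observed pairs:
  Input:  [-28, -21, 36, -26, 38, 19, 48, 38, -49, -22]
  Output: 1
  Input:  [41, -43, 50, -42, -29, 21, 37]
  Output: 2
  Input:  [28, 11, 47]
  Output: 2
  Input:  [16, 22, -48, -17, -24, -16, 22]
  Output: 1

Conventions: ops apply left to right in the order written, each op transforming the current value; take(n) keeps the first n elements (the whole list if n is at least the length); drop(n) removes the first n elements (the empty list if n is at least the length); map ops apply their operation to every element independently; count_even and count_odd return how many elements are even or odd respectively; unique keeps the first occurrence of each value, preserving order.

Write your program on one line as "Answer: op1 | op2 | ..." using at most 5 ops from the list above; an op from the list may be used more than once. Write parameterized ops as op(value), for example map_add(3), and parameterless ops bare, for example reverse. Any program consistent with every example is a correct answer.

map_mul(3) | take(4) | map_mul(-5) | count_odd

Check, running the answer program on each example:
  [-28, -21, 36, -26, 38, 19, 48, 38, -49, -22] -> [-84, -63, 108, -78, 114, 57, 144, 114, -147, -66] -> [-84, -63, 108, -78] -> [420, 315, -540, 390] -> 1
  [41, -43, 50, -42, -29, 21, 37] -> [123, -129, 150, -126, -87, 63, 111] -> [123, -129, 150, -126] -> [-615, 645, -750, 630] -> 2
  [28, 11, 47] -> [84, 33, 141] -> [84, 33, 141] -> [-420, -165, -705] -> 2
  [16, 22, -48, -17, -24, -16, 22] -> [48, 66, -144, -51, -72, -48, 66] -> [48, 66, -144, -51] -> [-240, -330, 720, 255] -> 1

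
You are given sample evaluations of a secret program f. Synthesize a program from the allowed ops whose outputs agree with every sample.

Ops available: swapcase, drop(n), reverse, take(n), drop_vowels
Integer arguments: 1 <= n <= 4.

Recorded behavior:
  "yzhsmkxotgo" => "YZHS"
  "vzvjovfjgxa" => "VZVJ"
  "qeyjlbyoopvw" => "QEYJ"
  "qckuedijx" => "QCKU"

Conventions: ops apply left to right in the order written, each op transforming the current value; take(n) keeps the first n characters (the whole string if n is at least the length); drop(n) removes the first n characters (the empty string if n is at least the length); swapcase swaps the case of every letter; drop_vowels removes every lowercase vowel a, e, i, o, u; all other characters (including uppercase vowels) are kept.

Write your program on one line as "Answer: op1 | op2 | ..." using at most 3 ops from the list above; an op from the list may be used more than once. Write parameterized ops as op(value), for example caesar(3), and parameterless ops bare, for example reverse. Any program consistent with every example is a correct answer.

swapcase | take(4)

Check, running the answer program on each example:
  "yzhsmkxotgo" -> "YZHSMKXOTGO" -> "YZHS"
  "vzvjovfjgxa" -> "VZVJOVFJGXA" -> "VZVJ"
  "qeyjlbyoopvw" -> "QEYJLBYOOPVW" -> "QEYJ"
  "qckuedijx" -> "QCKUEDIJX" -> "QCKU"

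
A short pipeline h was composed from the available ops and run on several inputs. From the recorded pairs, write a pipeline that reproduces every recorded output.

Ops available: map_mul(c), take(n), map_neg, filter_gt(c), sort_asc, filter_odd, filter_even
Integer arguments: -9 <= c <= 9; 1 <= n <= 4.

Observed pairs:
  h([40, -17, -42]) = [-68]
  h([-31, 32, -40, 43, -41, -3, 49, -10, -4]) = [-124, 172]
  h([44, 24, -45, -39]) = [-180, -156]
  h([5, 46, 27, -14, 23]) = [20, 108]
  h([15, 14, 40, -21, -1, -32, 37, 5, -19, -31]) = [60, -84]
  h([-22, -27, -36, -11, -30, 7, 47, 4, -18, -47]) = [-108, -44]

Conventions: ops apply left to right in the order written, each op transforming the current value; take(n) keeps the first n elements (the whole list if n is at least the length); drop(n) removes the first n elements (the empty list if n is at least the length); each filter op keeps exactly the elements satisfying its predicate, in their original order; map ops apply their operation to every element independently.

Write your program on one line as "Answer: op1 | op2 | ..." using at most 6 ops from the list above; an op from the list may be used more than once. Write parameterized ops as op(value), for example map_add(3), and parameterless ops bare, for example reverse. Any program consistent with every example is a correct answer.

take(4) | filter_odd | map_neg | map_mul(4) | map_neg

Check, running the answer program on each example:
  [40, -17, -42] -> [40, -17, -42] -> [-17] -> [17] -> [68] -> [-68]
  [-31, 32, -40, 43, -41, -3, 49, -10, -4] -> [-31, 32, -40, 43] -> [-31, 43] -> [31, -43] -> [124, -172] -> [-124, 172]
  [44, 24, -45, -39] -> [44, 24, -45, -39] -> [-45, -39] -> [45, 39] -> [180, 156] -> [-180, -156]
  [5, 46, 27, -14, 23] -> [5, 46, 27, -14] -> [5, 27] -> [-5, -27] -> [-20, -108] -> [20, 108]
  [15, 14, 40, -21, -1, -32, 37, 5, -19, -31] -> [15, 14, 40, -21] -> [15, -21] -> [-15, 21] -> [-60, 84] -> [60, -84]
  [-22, -27, -36, -11, -30, 7, 47, 4, -18, -47] -> [-22, -27, -36, -11] -> [-27, -11] -> [27, 11] -> [108, 44] -> [-108, -44]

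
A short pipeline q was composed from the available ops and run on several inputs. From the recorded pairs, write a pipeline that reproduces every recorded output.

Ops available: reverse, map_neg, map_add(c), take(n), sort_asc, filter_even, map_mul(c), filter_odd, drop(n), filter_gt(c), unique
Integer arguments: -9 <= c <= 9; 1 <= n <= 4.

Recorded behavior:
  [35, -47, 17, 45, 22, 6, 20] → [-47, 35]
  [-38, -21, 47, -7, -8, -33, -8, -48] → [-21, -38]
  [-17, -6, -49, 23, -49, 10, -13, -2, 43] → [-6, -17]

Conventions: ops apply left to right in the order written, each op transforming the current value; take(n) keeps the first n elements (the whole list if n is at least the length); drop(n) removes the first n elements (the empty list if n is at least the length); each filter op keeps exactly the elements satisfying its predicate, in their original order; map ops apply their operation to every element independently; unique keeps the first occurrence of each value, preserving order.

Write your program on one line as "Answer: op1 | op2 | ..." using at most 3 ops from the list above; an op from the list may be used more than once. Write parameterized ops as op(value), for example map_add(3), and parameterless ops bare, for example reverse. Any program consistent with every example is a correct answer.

take(2) | reverse

Check, running the answer program on each example:
  [35, -47, 17, 45, 22, 6, 20] -> [35, -47] -> [-47, 35]
  [-38, -21, 47, -7, -8, -33, -8, -48] -> [-38, -21] -> [-21, -38]
  [-17, -6, -49, 23, -49, 10, -13, -2, 43] -> [-17, -6] -> [-6, -17]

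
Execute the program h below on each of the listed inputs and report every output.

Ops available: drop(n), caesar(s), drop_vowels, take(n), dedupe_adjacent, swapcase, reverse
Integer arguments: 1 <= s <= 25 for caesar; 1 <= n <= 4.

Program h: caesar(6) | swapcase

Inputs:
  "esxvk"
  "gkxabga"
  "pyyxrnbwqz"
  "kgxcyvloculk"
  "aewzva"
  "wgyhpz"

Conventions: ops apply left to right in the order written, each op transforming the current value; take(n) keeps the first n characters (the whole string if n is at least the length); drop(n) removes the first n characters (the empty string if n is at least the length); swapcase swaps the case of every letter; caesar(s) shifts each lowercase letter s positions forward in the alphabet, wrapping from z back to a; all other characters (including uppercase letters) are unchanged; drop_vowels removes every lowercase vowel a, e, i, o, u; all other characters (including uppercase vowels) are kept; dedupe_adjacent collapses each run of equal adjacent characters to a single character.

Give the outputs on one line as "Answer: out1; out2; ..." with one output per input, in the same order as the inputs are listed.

Execution, op by op:
  "esxvk" -> "kydbq" -> "KYDBQ"
  "gkxabga" -> "mqdghmg" -> "MQDGHMG"
  "pyyxrnbwqz" -> "veedxthcwf" -> "VEEDXTHCWF"
  "kgxcyvloculk" -> "qmdiebruiarq" -> "QMDIEBRUIARQ"
  "aewzva" -> "gkcfbg" -> "GKCFBG"
  "wgyhpz" -> "cmenvf" -> "CMENVF"

"KYDBQ"; "MQDGHMG"; "VEEDXTHCWF"; "QMDIEBRUIARQ"; "GKCFBG"; "CMENVF"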